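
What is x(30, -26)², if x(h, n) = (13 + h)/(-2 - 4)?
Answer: 1849/36 ≈ 51.361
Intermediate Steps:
x(h, n) = -13/6 - h/6 (x(h, n) = (13 + h)/(-6) = (13 + h)*(-⅙) = -13/6 - h/6)
x(30, -26)² = (-13/6 - ⅙*30)² = (-13/6 - 5)² = (-43/6)² = 1849/36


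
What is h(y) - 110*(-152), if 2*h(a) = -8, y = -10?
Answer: 16716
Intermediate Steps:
h(a) = -4 (h(a) = (½)*(-8) = -4)
h(y) - 110*(-152) = -4 - 110*(-152) = -4 + 16720 = 16716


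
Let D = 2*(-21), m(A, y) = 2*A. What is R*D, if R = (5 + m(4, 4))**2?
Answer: -7098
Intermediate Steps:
D = -42
R = 169 (R = (5 + 2*4)**2 = (5 + 8)**2 = 13**2 = 169)
R*D = 169*(-42) = -7098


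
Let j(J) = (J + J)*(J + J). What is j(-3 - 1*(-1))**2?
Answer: 256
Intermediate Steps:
j(J) = 4*J**2 (j(J) = (2*J)*(2*J) = 4*J**2)
j(-3 - 1*(-1))**2 = (4*(-3 - 1*(-1))**2)**2 = (4*(-3 + 1)**2)**2 = (4*(-2)**2)**2 = (4*4)**2 = 16**2 = 256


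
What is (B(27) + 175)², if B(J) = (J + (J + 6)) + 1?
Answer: 55696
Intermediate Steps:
B(J) = 7 + 2*J (B(J) = (J + (6 + J)) + 1 = (6 + 2*J) + 1 = 7 + 2*J)
(B(27) + 175)² = ((7 + 2*27) + 175)² = ((7 + 54) + 175)² = (61 + 175)² = 236² = 55696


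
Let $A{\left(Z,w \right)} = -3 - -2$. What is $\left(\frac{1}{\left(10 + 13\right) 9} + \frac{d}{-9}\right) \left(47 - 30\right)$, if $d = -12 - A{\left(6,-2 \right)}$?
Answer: $\frac{4318}{207} \approx 20.86$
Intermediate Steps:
$A{\left(Z,w \right)} = -1$ ($A{\left(Z,w \right)} = -3 + 2 = -1$)
$d = -11$ ($d = -12 - -1 = -12 + 1 = -11$)
$\left(\frac{1}{\left(10 + 13\right) 9} + \frac{d}{-9}\right) \left(47 - 30\right) = \left(\frac{1}{\left(10 + 13\right) 9} - \frac{11}{-9}\right) \left(47 - 30\right) = \left(\frac{1}{23} \cdot \frac{1}{9} - - \frac{11}{9}\right) 17 = \left(\frac{1}{23} \cdot \frac{1}{9} + \frac{11}{9}\right) 17 = \left(\frac{1}{207} + \frac{11}{9}\right) 17 = \frac{254}{207} \cdot 17 = \frac{4318}{207}$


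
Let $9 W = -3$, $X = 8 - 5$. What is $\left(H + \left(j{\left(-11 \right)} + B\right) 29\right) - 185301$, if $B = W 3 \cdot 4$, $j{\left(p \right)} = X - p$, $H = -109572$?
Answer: $-294583$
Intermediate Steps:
$X = 3$ ($X = 8 - 5 = 3$)
$W = - \frac{1}{3}$ ($W = \frac{1}{9} \left(-3\right) = - \frac{1}{3} \approx -0.33333$)
$j{\left(p \right)} = 3 - p$
$B = -4$ ($B = \left(- \frac{1}{3}\right) 3 \cdot 4 = \left(-1\right) 4 = -4$)
$\left(H + \left(j{\left(-11 \right)} + B\right) 29\right) - 185301 = \left(-109572 + \left(\left(3 - -11\right) - 4\right) 29\right) - 185301 = \left(-109572 + \left(\left(3 + 11\right) - 4\right) 29\right) - 185301 = \left(-109572 + \left(14 - 4\right) 29\right) - 185301 = \left(-109572 + 10 \cdot 29\right) - 185301 = \left(-109572 + 290\right) - 185301 = -109282 - 185301 = -294583$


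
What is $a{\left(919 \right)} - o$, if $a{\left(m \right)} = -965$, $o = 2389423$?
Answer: $-2390388$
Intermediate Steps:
$a{\left(919 \right)} - o = -965 - 2389423 = -2390388$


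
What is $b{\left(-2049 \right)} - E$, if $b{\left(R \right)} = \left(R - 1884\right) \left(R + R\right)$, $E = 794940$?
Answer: $15322494$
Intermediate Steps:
$b{\left(R \right)} = 2 R \left(-1884 + R\right)$ ($b{\left(R \right)} = \left(-1884 + R\right) 2 R = 2 R \left(-1884 + R\right)$)
$b{\left(-2049 \right)} - E = 2 \left(-2049\right) \left(-1884 - 2049\right) - 794940 = 2 \left(-2049\right) \left(-3933\right) - 794940 = 16117434 - 794940 = 15322494$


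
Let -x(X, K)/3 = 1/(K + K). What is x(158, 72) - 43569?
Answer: -2091313/48 ≈ -43569.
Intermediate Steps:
x(X, K) = -3/(2*K) (x(X, K) = -3/(K + K) = -3*1/(2*K) = -3/(2*K))
x(158, 72) - 43569 = -3/2/72 - 43569 = -3/2*1/72 - 43569 = -1/48 - 43569 = -2091313/48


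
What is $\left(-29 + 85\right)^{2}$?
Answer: $3136$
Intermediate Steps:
$\left(-29 + 85\right)^{2} = 56^{2} = 3136$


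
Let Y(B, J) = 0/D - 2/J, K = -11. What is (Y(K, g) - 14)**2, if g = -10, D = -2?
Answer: 4761/25 ≈ 190.44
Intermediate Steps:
Y(B, J) = -2/J (Y(B, J) = 0/(-2) - 2/J = 0*(-1/2) - 2/J = 0 - 2/J = -2/J)
(Y(K, g) - 14)**2 = (-2/(-10) - 14)**2 = (-2*(-1/10) - 14)**2 = (1/5 - 14)**2 = (-69/5)**2 = 4761/25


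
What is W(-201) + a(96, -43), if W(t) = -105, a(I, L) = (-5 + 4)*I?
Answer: -201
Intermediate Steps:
a(I, L) = -I
W(-201) + a(96, -43) = -105 - 1*96 = -105 - 96 = -201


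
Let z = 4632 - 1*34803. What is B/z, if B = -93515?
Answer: 93515/30171 ≈ 3.0995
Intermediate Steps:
z = -30171 (z = 4632 - 34803 = -30171)
B/z = -93515/(-30171) = -93515*(-1/30171) = 93515/30171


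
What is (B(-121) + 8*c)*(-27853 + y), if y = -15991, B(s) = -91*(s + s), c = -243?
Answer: -880299832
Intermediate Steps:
B(s) = -182*s
(B(-121) + 8*c)*(-27853 + y) = (-182*(-121) + 8*(-243))*(-27853 - 15991) = (22022 - 1944)*(-43844) = 20078*(-43844) = -880299832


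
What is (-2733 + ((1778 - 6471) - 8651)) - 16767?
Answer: -32844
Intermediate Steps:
(-2733 + ((1778 - 6471) - 8651)) - 16767 = (-2733 + (-4693 - 8651)) - 16767 = (-2733 - 13344) - 16767 = -16077 - 16767 = -32844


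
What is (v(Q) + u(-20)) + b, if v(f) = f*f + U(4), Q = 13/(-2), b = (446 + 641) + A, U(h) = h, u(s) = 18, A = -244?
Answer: 3629/4 ≈ 907.25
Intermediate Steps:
b = 843 (b = (446 + 641) - 244 = 1087 - 244 = 843)
Q = -13/2 (Q = 13*(-½) = -13/2 ≈ -6.5000)
v(f) = 4 + f² (v(f) = f*f + 4 = f² + 4 = 4 + f²)
(v(Q) + u(-20)) + b = ((4 + (-13/2)²) + 18) + 843 = ((4 + 169/4) + 18) + 843 = (185/4 + 18) + 843 = 257/4 + 843 = 3629/4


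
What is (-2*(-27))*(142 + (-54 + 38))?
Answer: 6804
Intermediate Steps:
(-2*(-27))*(142 + (-54 + 38)) = 54*(142 - 16) = 54*126 = 6804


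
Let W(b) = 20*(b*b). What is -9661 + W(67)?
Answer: 80119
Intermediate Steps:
W(b) = 20*b**2
-9661 + W(67) = -9661 + 20*67**2 = -9661 + 20*4489 = -9661 + 89780 = 80119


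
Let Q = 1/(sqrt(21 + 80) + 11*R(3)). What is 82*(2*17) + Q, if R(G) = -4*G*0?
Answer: 2788 + sqrt(101)/101 ≈ 2788.1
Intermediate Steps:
R(G) = 0
Q = sqrt(101)/101 (Q = 1/(sqrt(21 + 80) + 11*0) = 1/(sqrt(101) + 0) = 1/(sqrt(101)) = sqrt(101)/101 ≈ 0.099504)
82*(2*17) + Q = 82*(2*17) + sqrt(101)/101 = 82*34 + sqrt(101)/101 = 2788 + sqrt(101)/101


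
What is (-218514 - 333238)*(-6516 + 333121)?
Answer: -180204961960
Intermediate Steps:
(-218514 - 333238)*(-6516 + 333121) = -551752*326605 = -180204961960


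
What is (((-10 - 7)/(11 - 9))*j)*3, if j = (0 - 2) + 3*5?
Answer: -663/2 ≈ -331.50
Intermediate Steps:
j = 13 (j = -2 + 15 = 13)
(((-10 - 7)/(11 - 9))*j)*3 = (((-10 - 7)/(11 - 9))*13)*3 = (-17/2*13)*3 = (-17*1/2*13)*3 = -17/2*13*3 = -221/2*3 = -663/2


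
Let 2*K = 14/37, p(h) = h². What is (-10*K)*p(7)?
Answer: -3430/37 ≈ -92.703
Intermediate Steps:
K = 7/37 (K = (14/37)/2 = (14*(1/37))/2 = (½)*(14/37) = 7/37 ≈ 0.18919)
(-10*K)*p(7) = -10*7/37*7² = -70/37*49 = -3430/37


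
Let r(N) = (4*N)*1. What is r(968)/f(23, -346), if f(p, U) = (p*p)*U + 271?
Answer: -3872/182763 ≈ -0.021186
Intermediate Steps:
r(N) = 4*N
f(p, U) = 271 + U*p² (f(p, U) = p²*U + 271 = U*p² + 271 = 271 + U*p²)
r(968)/f(23, -346) = (4*968)/(271 - 346*23²) = 3872/(271 - 346*529) = 3872/(271 - 183034) = 3872/(-182763) = 3872*(-1/182763) = -3872/182763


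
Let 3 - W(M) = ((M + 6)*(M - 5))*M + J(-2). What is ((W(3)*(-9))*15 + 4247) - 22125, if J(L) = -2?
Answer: -25843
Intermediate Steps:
W(M) = 5 - M*(-5 + M)*(6 + M) (W(M) = 3 - (((M + 6)*(M - 5))*M - 2) = 3 - (((6 + M)*(-5 + M))*M - 2) = 3 - (((-5 + M)*(6 + M))*M - 2) = 3 - (M*(-5 + M)*(6 + M) - 2) = 3 - (-2 + M*(-5 + M)*(6 + M)) = 3 + (2 - M*(-5 + M)*(6 + M)) = 5 - M*(-5 + M)*(6 + M))
((W(3)*(-9))*15 + 4247) - 22125 = (((5 - 1*3**2 - 1*3**3 + 30*3)*(-9))*15 + 4247) - 22125 = (((5 - 1*9 - 1*27 + 90)*(-9))*15 + 4247) - 22125 = (((5 - 9 - 27 + 90)*(-9))*15 + 4247) - 22125 = ((59*(-9))*15 + 4247) - 22125 = (-531*15 + 4247) - 22125 = (-7965 + 4247) - 22125 = -3718 - 22125 = -25843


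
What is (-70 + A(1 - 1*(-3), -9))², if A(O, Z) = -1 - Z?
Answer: 3844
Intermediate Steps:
(-70 + A(1 - 1*(-3), -9))² = (-70 + (-1 - 1*(-9)))² = (-70 + (-1 + 9))² = (-70 + 8)² = (-62)² = 3844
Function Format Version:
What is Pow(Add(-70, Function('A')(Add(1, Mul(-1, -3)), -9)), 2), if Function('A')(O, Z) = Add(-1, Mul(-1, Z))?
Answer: 3844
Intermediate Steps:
Pow(Add(-70, Function('A')(Add(1, Mul(-1, -3)), -9)), 2) = Pow(Add(-70, Add(-1, Mul(-1, -9))), 2) = Pow(Add(-70, Add(-1, 9)), 2) = Pow(Add(-70, 8), 2) = Pow(-62, 2) = 3844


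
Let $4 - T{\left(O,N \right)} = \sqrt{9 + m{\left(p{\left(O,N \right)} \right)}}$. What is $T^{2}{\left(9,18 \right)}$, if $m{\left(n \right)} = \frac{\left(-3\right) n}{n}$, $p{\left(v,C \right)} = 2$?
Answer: $\left(4 - \sqrt{6}\right)^{2} \approx 2.4041$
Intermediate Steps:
$m{\left(n \right)} = -3$
$T{\left(O,N \right)} = 4 - \sqrt{6}$ ($T{\left(O,N \right)} = 4 - \sqrt{9 - 3} = 4 - \sqrt{6}$)
$T^{2}{\left(9,18 \right)} = \left(4 - \sqrt{6}\right)^{2}$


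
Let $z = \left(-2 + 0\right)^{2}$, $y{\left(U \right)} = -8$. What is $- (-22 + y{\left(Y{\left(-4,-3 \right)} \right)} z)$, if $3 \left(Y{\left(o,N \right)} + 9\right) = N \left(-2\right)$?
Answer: $54$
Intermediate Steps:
$Y{\left(o,N \right)} = -9 - \frac{2 N}{3}$ ($Y{\left(o,N \right)} = -9 + \frac{N \left(-2\right)}{3} = -9 + \frac{\left(-2\right) N}{3} = -9 - \frac{2 N}{3}$)
$z = 4$ ($z = \left(-2\right)^{2} = 4$)
$- (-22 + y{\left(Y{\left(-4,-3 \right)} \right)} z) = - (-22 - 32) = \left(-1\right) \left(-54\right) = 54$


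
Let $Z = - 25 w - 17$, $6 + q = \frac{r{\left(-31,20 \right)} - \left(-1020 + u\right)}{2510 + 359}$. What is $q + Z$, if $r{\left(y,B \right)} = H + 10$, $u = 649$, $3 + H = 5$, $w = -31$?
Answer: $\frac{2157871}{2869} \approx 752.13$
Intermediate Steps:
$H = 2$ ($H = -3 + 5 = 2$)
$r{\left(y,B \right)} = 12$ ($r{\left(y,B \right)} = 2 + 10 = 12$)
$q = - \frac{16831}{2869}$ ($q = -6 + \frac{12 + \left(1020 - 649\right)}{2510 + 359} = -6 + \frac{12 + \left(1020 - 649\right)}{2869} = -6 + \left(12 + 371\right) \frac{1}{2869} = -6 + 383 \cdot \frac{1}{2869} = -6 + \frac{383}{2869} = - \frac{16831}{2869} \approx -5.8665$)
$Z = 758$ ($Z = \left(-25\right) \left(-31\right) - 17 = 775 - 17 = 758$)
$q + Z = - \frac{16831}{2869} + 758 = \frac{2157871}{2869}$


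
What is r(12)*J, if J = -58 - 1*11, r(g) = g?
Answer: -828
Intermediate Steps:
J = -69 (J = -58 - 11 = -69)
r(12)*J = 12*(-69) = -828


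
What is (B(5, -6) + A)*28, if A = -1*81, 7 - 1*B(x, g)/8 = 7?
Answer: -2268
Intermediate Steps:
B(x, g) = 0 (B(x, g) = 56 - 8*7 = 56 - 56 = 0)
A = -81
(B(5, -6) + A)*28 = (0 - 81)*28 = -81*28 = -2268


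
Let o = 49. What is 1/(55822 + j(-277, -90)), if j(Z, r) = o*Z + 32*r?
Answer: 1/39369 ≈ 2.5401e-5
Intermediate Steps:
j(Z, r) = 32*r + 49*Z (j(Z, r) = 49*Z + 32*r = 32*r + 49*Z)
1/(55822 + j(-277, -90)) = 1/(55822 + (32*(-90) + 49*(-277))) = 1/(55822 + (-2880 - 13573)) = 1/(55822 - 16453) = 1/39369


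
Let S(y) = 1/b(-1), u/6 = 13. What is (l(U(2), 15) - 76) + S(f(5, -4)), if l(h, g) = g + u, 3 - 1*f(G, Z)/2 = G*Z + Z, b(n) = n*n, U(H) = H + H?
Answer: 18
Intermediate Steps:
U(H) = 2*H
b(n) = n**2
u = 78 (u = 6*13 = 78)
f(G, Z) = 6 - 2*Z - 2*G*Z (f(G, Z) = 6 - 2*(G*Z + Z) = 6 - 2*(Z + G*Z) = 6 + (-2*Z - 2*G*Z) = 6 - 2*Z - 2*G*Z)
S(y) = 1 (S(y) = 1/((-1)**2) = 1/1 = 1)
l(h, g) = 78 + g (l(h, g) = g + 78 = 78 + g)
(l(U(2), 15) - 76) + S(f(5, -4)) = ((78 + 15) - 76) + 1 = (93 - 76) + 1 = 17 + 1 = 18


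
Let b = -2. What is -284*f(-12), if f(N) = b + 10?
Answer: -2272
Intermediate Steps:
f(N) = 8 (f(N) = -2 + 10 = 8)
-284*f(-12) = -284*8 = -2272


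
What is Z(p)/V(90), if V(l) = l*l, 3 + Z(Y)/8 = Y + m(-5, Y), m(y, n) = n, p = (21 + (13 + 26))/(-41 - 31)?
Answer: -28/6075 ≈ -0.0046091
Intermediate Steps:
p = -⅚ (p = (21 + 39)/(-72) = 60*(-1/72) = -⅚ ≈ -0.83333)
Z(Y) = -24 + 16*Y (Z(Y) = -24 + 8*(Y + Y) = -24 + 8*(2*Y) = -24 + 16*Y)
V(l) = l²
Z(p)/V(90) = (-24 + 16*(-⅚))/(90²) = (-24 - 40/3)/8100 = -112/3*1/8100 = -28/6075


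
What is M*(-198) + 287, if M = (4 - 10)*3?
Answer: 3851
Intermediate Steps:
M = -18 (M = -6*3 = -18)
M*(-198) + 287 = -18*(-198) + 287 = 3564 + 287 = 3851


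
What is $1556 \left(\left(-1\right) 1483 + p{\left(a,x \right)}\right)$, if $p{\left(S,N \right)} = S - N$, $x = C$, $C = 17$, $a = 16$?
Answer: $-2309104$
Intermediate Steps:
$x = 17$
$1556 \left(\left(-1\right) 1483 + p{\left(a,x \right)}\right) = 1556 \left(\left(-1\right) 1483 + \left(16 - 17\right)\right) = 1556 \left(-1483 + \left(16 - 17\right)\right) = 1556 \left(-1483 - 1\right) = 1556 \left(-1484\right) = -2309104$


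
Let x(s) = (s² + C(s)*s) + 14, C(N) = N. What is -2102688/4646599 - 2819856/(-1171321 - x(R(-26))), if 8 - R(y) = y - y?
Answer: 10639518877200/5443318804337 ≈ 1.9546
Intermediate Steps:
R(y) = 8 (R(y) = 8 - (y - y) = 8 - 1*0 = 8 + 0 = 8)
x(s) = 14 + 2*s² (x(s) = (s² + s*s) + 14 = (s² + s²) + 14 = 2*s² + 14 = 14 + 2*s²)
-2102688/4646599 - 2819856/(-1171321 - x(R(-26))) = -2102688/4646599 - 2819856/(-1171321 - (14 + 2*8²)) = -2102688*1/4646599 - 2819856/(-1171321 - (14 + 2*64)) = -2102688/4646599 - 2819856/(-1171321 - (14 + 128)) = -2102688/4646599 - 2819856/(-1171321 - 1*142) = -2102688/4646599 - 2819856/(-1171321 - 142) = -2102688/4646599 - 2819856/(-1171463) = -2102688/4646599 - 2819856*(-1/1171463) = -2102688/4646599 + 2819856/1171463 = 10639518877200/5443318804337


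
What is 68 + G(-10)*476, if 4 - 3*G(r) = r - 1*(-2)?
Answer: 1972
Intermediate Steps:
G(r) = ⅔ - r/3 (G(r) = 4/3 - (r - 1*(-2))/3 = 4/3 - (r + 2)/3 = 4/3 - (2 + r)/3 = 4/3 + (-⅔ - r/3) = ⅔ - r/3)
68 + G(-10)*476 = 68 + (⅔ - ⅓*(-10))*476 = 68 + (⅔ + 10/3)*476 = 68 + 4*476 = 68 + 1904 = 1972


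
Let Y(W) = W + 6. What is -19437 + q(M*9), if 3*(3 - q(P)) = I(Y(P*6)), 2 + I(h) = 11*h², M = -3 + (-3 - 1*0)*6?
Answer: -14054524/3 ≈ -4.6848e+6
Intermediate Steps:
Y(W) = 6 + W
M = -21 (M = -3 + (-3 + 0)*6 = -3 - 3*6 = -3 - 18 = -21)
I(h) = -2 + 11*h²
q(P) = 11/3 - 11*(6 + 6*P)²/3 (q(P) = 3 - (-2 + 11*(6 + P*6)²)/3 = 3 - (-2 + 11*(6 + 6*P)²)/3 = 3 + (⅔ - 11*(6 + 6*P)²/3) = 11/3 - 11*(6 + 6*P)²/3)
-19437 + q(M*9) = -19437 + (11/3 - 132*(1 - 21*9)²) = -19437 + (11/3 - 132*(1 - 189)²) = -19437 + (11/3 - 132*(-188)²) = -19437 + (11/3 - 132*35344) = -19437 + (11/3 - 4665408) = -19437 - 13996213/3 = -14054524/3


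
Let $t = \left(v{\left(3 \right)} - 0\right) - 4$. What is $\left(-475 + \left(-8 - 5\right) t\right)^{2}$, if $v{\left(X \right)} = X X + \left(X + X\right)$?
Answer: $381924$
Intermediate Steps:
$v{\left(X \right)} = X^{2} + 2 X$
$t = 11$ ($t = \left(3 \left(2 + 3\right) - 0\right) - 4 = \left(3 \cdot 5 + 0\right) - 4 = \left(15 + 0\right) - 4 = 15 - 4 = 11$)
$\left(-475 + \left(-8 - 5\right) t\right)^{2} = \left(-475 + \left(-8 - 5\right) 11\right)^{2} = \left(-475 - 143\right)^{2} = \left(-618\right)^{2} = 381924$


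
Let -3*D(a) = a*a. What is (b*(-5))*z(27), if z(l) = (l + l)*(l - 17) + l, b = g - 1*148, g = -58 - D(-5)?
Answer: 560385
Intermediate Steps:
D(a) = -a²/3 (D(a) = -a*a/3 = -a²/3)
g = -149/3 (g = -58 - (-1)*(-5)²/3 = -58 - (-1)*25/3 = -58 - 1*(-25/3) = -58 + 25/3 = -149/3 ≈ -49.667)
b = -593/3 (b = -149/3 - 1*148 = -149/3 - 148 = -593/3 ≈ -197.67)
z(l) = l + 2*l*(-17 + l) (z(l) = (2*l)*(-17 + l) + l = 2*l*(-17 + l) + l = l + 2*l*(-17 + l))
(b*(-5))*z(27) = (-593/3*(-5))*(27*(-33 + 2*27)) = 2965*(27*(-33 + 54))/3 = 2965*(27*21)/3 = (2965/3)*567 = 560385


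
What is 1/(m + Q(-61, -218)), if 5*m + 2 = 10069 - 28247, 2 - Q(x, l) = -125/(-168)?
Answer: -168/610637 ≈ -0.00027512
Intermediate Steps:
Q(x, l) = 211/168 (Q(x, l) = 2 - (-125)/(-168) = 2 - (-125)*(-1)/168 = 2 - 1*125/168 = 2 - 125/168 = 211/168)
m = -3636 (m = -⅖ + (10069 - 28247)/5 = -⅖ + (⅕)*(-18178) = -⅖ - 18178/5 = -3636)
1/(m + Q(-61, -218)) = 1/(-3636 + 211/168) = 1/(-610637/168) = -168/610637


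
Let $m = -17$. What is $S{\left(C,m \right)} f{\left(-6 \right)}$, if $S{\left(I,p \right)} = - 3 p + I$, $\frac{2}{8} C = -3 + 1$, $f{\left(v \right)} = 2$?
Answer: $86$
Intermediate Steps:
$C = -8$ ($C = 4 \left(-3 + 1\right) = 4 \left(-2\right) = -8$)
$S{\left(I,p \right)} = I - 3 p$
$S{\left(C,m \right)} f{\left(-6 \right)} = \left(-8 - -51\right) 2 = \left(-8 + 51\right) 2 = 43 \cdot 2 = 86$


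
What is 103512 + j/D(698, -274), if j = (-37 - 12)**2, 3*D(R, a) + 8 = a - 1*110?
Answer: 827949/8 ≈ 1.0349e+5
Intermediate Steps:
D(R, a) = -118/3 + a/3 (D(R, a) = -8/3 + (a - 1*110)/3 = -8/3 + (a - 110)/3 = -8/3 + (-110 + a)/3 = -8/3 + (-110/3 + a/3) = -118/3 + a/3)
j = 2401 (j = (-49)**2 = 2401)
103512 + j/D(698, -274) = 103512 + 2401/(-118/3 + (1/3)*(-274)) = 103512 + 2401/(-118/3 - 274/3) = 103512 + 2401/(-392/3) = 103512 + 2401*(-3/392) = 103512 - 147/8 = 827949/8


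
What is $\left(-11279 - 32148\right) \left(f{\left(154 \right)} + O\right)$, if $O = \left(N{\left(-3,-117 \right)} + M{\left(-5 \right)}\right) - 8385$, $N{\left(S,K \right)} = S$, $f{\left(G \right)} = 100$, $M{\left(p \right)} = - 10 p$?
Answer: $357751626$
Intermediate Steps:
$O = -8338$ ($O = \left(-3 - -50\right) - 8385 = \left(-3 + 50\right) - 8385 = 47 - 8385 = -8338$)
$\left(-11279 - 32148\right) \left(f{\left(154 \right)} + O\right) = \left(-11279 - 32148\right) \left(100 - 8338\right) = \left(-43427\right) \left(-8238\right) = 357751626$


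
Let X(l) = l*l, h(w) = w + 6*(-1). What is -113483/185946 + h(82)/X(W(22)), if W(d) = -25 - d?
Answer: -236552051/410754714 ≈ -0.57590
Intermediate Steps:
h(w) = -6 + w (h(w) = w - 6 = -6 + w)
X(l) = l²
-113483/185946 + h(82)/X(W(22)) = -113483/185946 + (-6 + 82)/((-25 - 1*22)²) = -113483*1/185946 + 76/((-25 - 22)²) = -113483/185946 + 76/((-47)²) = -113483/185946 + 76/2209 = -236552051/410754714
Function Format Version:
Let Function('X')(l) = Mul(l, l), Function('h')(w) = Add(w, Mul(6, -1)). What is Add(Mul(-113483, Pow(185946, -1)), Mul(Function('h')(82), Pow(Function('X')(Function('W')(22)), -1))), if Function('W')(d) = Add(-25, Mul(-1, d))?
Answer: Rational(-236552051, 410754714) ≈ -0.57590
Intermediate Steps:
Function('h')(w) = Add(-6, w) (Function('h')(w) = Add(w, -6) = Add(-6, w))
Function('X')(l) = Pow(l, 2)
Add(Mul(-113483, Pow(185946, -1)), Mul(Function('h')(82), Pow(Function('X')(Function('W')(22)), -1))) = Add(Mul(-113483, Pow(185946, -1)), Mul(Add(-6, 82), Pow(Pow(Add(-25, Mul(-1, 22)), 2), -1))) = Add(Mul(-113483, Rational(1, 185946)), Mul(76, Pow(Pow(Add(-25, -22), 2), -1))) = Add(Rational(-113483, 185946), Mul(76, Pow(Pow(-47, 2), -1))) = Add(Rational(-113483, 185946), Mul(76, Pow(2209, -1))) = Add(Rational(-113483, 185946), Mul(76, Rational(1, 2209))) = Add(Rational(-113483, 185946), Rational(76, 2209)) = Rational(-236552051, 410754714)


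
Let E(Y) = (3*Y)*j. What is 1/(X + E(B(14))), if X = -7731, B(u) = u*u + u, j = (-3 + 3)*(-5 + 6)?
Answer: -1/7731 ≈ -0.00012935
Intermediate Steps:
j = 0 (j = 0*1 = 0)
B(u) = u + u**2 (B(u) = u**2 + u = u + u**2)
E(Y) = 0 (E(Y) = (3*Y)*0 = 0)
1/(X + E(B(14))) = 1/(-7731 + 0) = 1/(-7731) = -1/7731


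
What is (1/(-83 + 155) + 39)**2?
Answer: 7890481/5184 ≈ 1522.1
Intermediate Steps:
(1/(-83 + 155) + 39)**2 = (1/72 + 39)**2 = (2809/72)**2 = 7890481/5184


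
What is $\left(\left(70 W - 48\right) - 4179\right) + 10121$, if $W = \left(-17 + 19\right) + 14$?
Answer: $7014$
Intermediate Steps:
$W = 16$ ($W = 2 + 14 = 16$)
$\left(\left(70 W - 48\right) - 4179\right) + 10121 = \left(\left(70 \cdot 16 - 48\right) - 4179\right) + 10121 = \left(\left(1120 - 48\right) - 4179\right) + 10121 = \left(1072 - 4179\right) + 10121 = -3107 + 10121 = 7014$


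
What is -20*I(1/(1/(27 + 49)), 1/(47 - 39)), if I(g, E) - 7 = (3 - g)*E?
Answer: 85/2 ≈ 42.500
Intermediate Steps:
I(g, E) = 7 + E*(3 - g) (I(g, E) = 7 + (3 - g)*E = 7 + E*(3 - g))
-20*I(1/(1/(27 + 49)), 1/(47 - 39)) = -20*(7 + 3/(47 - 39) - 1/((47 - 39)*(1/(27 + 49)))) = -20*(7 + 3/8 - 1/(8*1/76)) = -20*(7 + 3*(⅛) - 1*⅛/1/76) = -20*(7 + 3/8 - 1*⅛*76) = -20*(7 + 3/8 - 19/2) = -20*(-17/8) = 85/2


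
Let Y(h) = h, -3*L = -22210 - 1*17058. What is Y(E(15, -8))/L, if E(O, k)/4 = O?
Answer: 45/9817 ≈ 0.0045839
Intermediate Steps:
E(O, k) = 4*O
L = 39268/3 (L = -(-22210 - 1*17058)/3 = -(-22210 - 17058)/3 = -⅓*(-39268) = 39268/3 ≈ 13089.)
Y(E(15, -8))/L = (4*15)/(39268/3) = 60*(3/39268) = 45/9817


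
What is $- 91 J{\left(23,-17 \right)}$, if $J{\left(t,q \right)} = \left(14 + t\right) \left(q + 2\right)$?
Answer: $50505$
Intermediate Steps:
$J{\left(t,q \right)} = \left(2 + q\right) \left(14 + t\right)$ ($J{\left(t,q \right)} = \left(14 + t\right) \left(2 + q\right) = \left(2 + q\right) \left(14 + t\right)$)
$- 91 J{\left(23,-17 \right)} = - 91 \left(28 + 2 \cdot 23 + 14 \left(-17\right) - 391\right) = - 91 \left(28 + 46 - 238 - 391\right) = \left(-91\right) \left(-555\right) = 50505$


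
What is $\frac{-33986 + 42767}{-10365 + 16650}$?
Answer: $\frac{2927}{2095} \approx 1.3971$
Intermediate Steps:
$\frac{-33986 + 42767}{-10365 + 16650} = \frac{8781}{6285} = 8781 \cdot \frac{1}{6285} = \frac{2927}{2095}$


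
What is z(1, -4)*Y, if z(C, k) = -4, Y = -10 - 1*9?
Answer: 76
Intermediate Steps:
Y = -19 (Y = -10 - 9 = -19)
z(1, -4)*Y = -4*(-19) = 76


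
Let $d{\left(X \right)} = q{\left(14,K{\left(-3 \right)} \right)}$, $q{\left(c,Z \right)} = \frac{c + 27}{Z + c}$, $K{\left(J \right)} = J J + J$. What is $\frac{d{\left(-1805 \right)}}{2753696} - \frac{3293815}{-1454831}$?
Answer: $\frac{25914766207553}{11446178015360} \approx 2.2641$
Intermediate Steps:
$K{\left(J \right)} = J + J^{2}$ ($K{\left(J \right)} = J^{2} + J = J + J^{2}$)
$q{\left(c,Z \right)} = \frac{27 + c}{Z + c}$
$d{\left(X \right)} = \frac{41}{20}$ ($d{\left(X \right)} = \frac{27 + 14}{- 3 \left(1 - 3\right) + 14} = \frac{1}{\left(-3\right) \left(-2\right) + 14} \cdot 41 = \frac{1}{6 + 14} \cdot 41 = \frac{1}{20} \cdot 41 = \frac{41}{20}$)
$\frac{d{\left(-1805 \right)}}{2753696} - \frac{3293815}{-1454831} = \frac{41}{20 \cdot 2753696} - \frac{3293815}{-1454831} = \frac{41}{20} \cdot \frac{1}{2753696} - - \frac{470545}{207833} = \frac{41}{55073920} + \frac{470545}{207833} = \frac{25914766207553}{11446178015360}$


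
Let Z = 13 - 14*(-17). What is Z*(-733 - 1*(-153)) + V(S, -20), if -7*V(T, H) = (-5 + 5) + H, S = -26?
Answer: -1019040/7 ≈ -1.4558e+5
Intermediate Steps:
V(T, H) = -H/7 (V(T, H) = -((-5 + 5) + H)/7 = -(0 + H)/7 = -H/7)
Z = 251 (Z = 13 + 238 = 251)
Z*(-733 - 1*(-153)) + V(S, -20) = 251*(-733 - 1*(-153)) - 1/7*(-20) = 251*(-733 + 153) + 20/7 = 251*(-580) + 20/7 = -145580 + 20/7 = -1019040/7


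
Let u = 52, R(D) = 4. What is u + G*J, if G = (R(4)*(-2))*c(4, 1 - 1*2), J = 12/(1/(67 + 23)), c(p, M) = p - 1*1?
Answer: -25868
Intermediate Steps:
c(p, M) = -1 + p (c(p, M) = p - 1 = -1 + p)
J = 1080 (J = 12/(1/90) = 12*90 = 1080)
G = -24 (G = (4*(-2))*(-1 + 4) = -8*3 = -24)
u + G*J = 52 - 24*1080 = 52 - 25920 = -25868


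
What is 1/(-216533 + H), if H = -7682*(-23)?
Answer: -1/39847 ≈ -2.5096e-5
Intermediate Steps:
H = 176686
1/(-216533 + H) = 1/(-216533 + 176686) = 1/(-39847) = -1/39847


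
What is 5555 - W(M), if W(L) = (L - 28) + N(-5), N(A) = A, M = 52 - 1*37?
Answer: 5573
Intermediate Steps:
M = 15 (M = 52 - 37 = 15)
W(L) = -33 + L (W(L) = (L - 28) - 5 = (-28 + L) - 5 = -33 + L)
5555 - W(M) = 5555 - (-33 + 15) = 5555 - 1*(-18) = 5555 + 18 = 5573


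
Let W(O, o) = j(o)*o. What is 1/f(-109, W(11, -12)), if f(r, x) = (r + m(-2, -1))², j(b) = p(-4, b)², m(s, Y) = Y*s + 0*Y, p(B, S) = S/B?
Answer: 1/11449 ≈ 8.7344e-5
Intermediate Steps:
m(s, Y) = Y*s (m(s, Y) = Y*s + 0 = Y*s)
j(b) = b²/16 (j(b) = (b/(-4))² = (b*(-¼))² = (-b/4)² = b²/16)
W(O, o) = o³/16 (W(O, o) = (o²/16)*o = o³/16)
f(r, x) = (2 + r)² (f(r, x) = (r - 1*(-2))² = (r + 2)² = (2 + r)²)
1/f(-109, W(11, -12)) = 1/((2 - 109)²) = 1/((-107)²) = 1/11449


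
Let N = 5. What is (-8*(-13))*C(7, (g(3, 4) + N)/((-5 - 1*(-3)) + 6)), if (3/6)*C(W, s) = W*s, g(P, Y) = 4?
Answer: 3276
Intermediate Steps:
C(W, s) = 2*W*s (C(W, s) = 2*(W*s) = 2*W*s)
(-8*(-13))*C(7, (g(3, 4) + N)/((-5 - 1*(-3)) + 6)) = (-8*(-13))*(2*7*((4 + 5)/((-5 - 1*(-3)) + 6))) = 104*(2*7*(9/((-5 + 3) + 6))) = 104*(2*7*(9/(-2 + 6))) = 104*(2*7*(9/4)) = 104*(63/2) = 3276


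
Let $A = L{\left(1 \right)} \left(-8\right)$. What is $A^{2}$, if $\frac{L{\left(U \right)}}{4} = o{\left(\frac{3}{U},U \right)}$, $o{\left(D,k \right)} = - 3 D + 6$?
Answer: $9216$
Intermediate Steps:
$o{\left(D,k \right)} = 6 - 3 D$
$L{\left(U \right)} = 24 - \frac{36}{U}$ ($L{\left(U \right)} = 4 \left(6 - 3 \frac{3}{U}\right) = 4 \left(6 - \frac{9}{U}\right) = 24 - \frac{36}{U}$)
$A = 96$ ($A = \left(24 - \frac{36}{1}\right) \left(-8\right) = \left(24 - 36\right) \left(-8\right) = \left(-12\right) \left(-8\right) = 96$)
$A^{2} = 96^{2} = 9216$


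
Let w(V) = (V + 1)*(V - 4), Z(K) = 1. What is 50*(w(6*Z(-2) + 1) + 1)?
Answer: 1250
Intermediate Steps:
w(V) = (1 + V)*(-4 + V)
50*(w(6*Z(-2) + 1) + 1) = 50*((-4 + (6*1 + 1)² - 3*(6*1 + 1)) + 1) = 50*((-4 + (6 + 1)² - 3*(6 + 1)) + 1) = 50*((-4 + 7² - 3*7) + 1) = 50*((-4 + 49 - 21) + 1) = 50*(24 + 1) = 50*25 = 1250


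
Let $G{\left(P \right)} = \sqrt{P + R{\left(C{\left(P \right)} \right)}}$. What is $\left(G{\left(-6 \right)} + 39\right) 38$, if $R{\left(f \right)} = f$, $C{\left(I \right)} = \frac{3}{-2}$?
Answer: $1482 + 19 i \sqrt{30} \approx 1482.0 + 104.07 i$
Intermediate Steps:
$C{\left(I \right)} = - \frac{3}{2}$ ($C{\left(I \right)} = 3 \left(- \frac{1}{2}\right) = - \frac{3}{2}$)
$G{\left(P \right)} = \sqrt{- \frac{3}{2} + P}$ ($G{\left(P \right)} = \sqrt{P - \frac{3}{2}} = \sqrt{- \frac{3}{2} + P}$)
$\left(G{\left(-6 \right)} + 39\right) 38 = \left(\frac{\sqrt{-6 + 4 \left(-6\right)}}{2} + 39\right) 38 = \left(\frac{\sqrt{-6 - 24}}{2} + 39\right) 38 = \left(\frac{\sqrt{-30}}{2} + 39\right) 38 = \left(\frac{i \sqrt{30}}{2} + 39\right) 38 = \left(39 + \frac{i \sqrt{30}}{2}\right) 38 = 1482 + 19 i \sqrt{30}$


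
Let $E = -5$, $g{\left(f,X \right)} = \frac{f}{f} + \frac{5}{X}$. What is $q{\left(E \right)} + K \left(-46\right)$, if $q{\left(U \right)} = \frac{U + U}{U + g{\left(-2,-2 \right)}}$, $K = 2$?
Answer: $- \frac{1176}{13} \approx -90.462$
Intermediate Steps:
$g{\left(f,X \right)} = 1 + \frac{5}{X}$
$q{\left(U \right)} = \frac{2 U}{- \frac{3}{2} + U}$ ($q{\left(U \right)} = \frac{U + U}{U + \frac{5 - 2}{-2}} = \frac{2 U}{U - \frac{3}{2}} = \frac{2 U}{- \frac{3}{2} + U}$)
$q{\left(E \right)} + K \left(-46\right) = 4 \left(-5\right) \frac{1}{-3 + 2 \left(-5\right)} + 2 \left(-46\right) = 4 \left(-5\right) \frac{1}{-3 - 10} - 92 = 4 \left(-5\right) \frac{1}{-13} - 92 = 4 \left(-5\right) \left(- \frac{1}{13}\right) - 92 = \frac{20}{13} - 92 = - \frac{1176}{13}$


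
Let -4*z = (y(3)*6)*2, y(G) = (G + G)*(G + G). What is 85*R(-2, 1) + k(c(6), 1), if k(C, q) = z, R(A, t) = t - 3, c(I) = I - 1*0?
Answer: -278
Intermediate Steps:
c(I) = I (c(I) = I + 0 = I)
y(G) = 4*G² (y(G) = (2*G)*(2*G) = 4*G²)
z = -108 (z = -(4*3²)*6*2/4 = -(4*9)*6*2/4 = -36*6*2/4 = -54*2 = -¼*432 = -108)
R(A, t) = -3 + t
k(C, q) = -108
85*R(-2, 1) + k(c(6), 1) = 85*(-3 + 1) - 108 = 85*(-2) - 108 = -170 - 108 = -278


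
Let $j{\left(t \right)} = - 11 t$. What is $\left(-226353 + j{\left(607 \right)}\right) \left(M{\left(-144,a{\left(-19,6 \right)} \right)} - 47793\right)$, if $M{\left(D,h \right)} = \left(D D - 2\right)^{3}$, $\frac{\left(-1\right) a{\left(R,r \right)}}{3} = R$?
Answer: $-2077117742495636330$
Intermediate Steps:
$a{\left(R,r \right)} = - 3 R$
$M{\left(D,h \right)} = \left(-2 + D^{2}\right)^{3}$ ($M{\left(D,h \right)} = \left(D^{2} - 2\right)^{3} = \left(-2 + D^{2}\right)^{3}$)
$\left(-226353 + j{\left(607 \right)}\right) \left(M{\left(-144,a{\left(-19,6 \right)} \right)} - 47793\right) = \left(-226353 - 6677\right) \left(\left(-2 + \left(-144\right)^{2}\right)^{3} - 47793\right) = \left(-226353 - 6677\right) \left(\left(-2 + 20736\right)^{3} - 47793\right) = - 233030 \left(20734^{3} - 47793\right) = - 233030 \left(8913520806904 - 47793\right) = \left(-233030\right) 8913520759111 = -2077117742495636330$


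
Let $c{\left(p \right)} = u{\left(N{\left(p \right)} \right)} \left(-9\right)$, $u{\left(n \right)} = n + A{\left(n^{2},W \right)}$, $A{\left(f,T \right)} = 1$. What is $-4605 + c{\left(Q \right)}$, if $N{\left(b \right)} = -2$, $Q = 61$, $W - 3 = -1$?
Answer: $-4596$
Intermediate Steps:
$W = 2$ ($W = 3 - 1 = 2$)
$u{\left(n \right)} = 1 + n$ ($u{\left(n \right)} = n + 1 = 1 + n$)
$c{\left(p \right)} = 9$ ($c{\left(p \right)} = \left(1 - 2\right) \left(-9\right) = \left(-1\right) \left(-9\right) = 9$)
$-4605 + c{\left(Q \right)} = -4605 + 9 = -4596$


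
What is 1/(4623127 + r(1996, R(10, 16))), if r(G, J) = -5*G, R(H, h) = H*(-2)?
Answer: 1/4613147 ≈ 2.1677e-7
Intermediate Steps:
R(H, h) = -2*H
1/(4623127 + r(1996, R(10, 16))) = 1/(4623127 - 5*1996) = 1/(4623127 - 9980) = 1/4613147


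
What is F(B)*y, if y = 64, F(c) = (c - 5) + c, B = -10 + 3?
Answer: -1216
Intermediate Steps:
B = -7
F(c) = -5 + 2*c (F(c) = (-5 + c) + c = -5 + 2*c)
F(B)*y = (-5 + 2*(-7))*64 = (-5 - 14)*64 = -19*64 = -1216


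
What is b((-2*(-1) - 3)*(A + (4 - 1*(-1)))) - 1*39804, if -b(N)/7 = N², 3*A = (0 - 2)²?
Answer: -360763/9 ≈ -40085.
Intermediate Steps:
A = 4/3 (A = (0 - 2)²/3 = (⅓)*(-2)² = (⅓)*4 = 4/3 ≈ 1.3333)
b(N) = -7*N²
b((-2*(-1) - 3)*(A + (4 - 1*(-1)))) - 1*39804 = -7*(4/3 + (4 - 1*(-1)))²*(-2*(-1) - 3)² - 1*39804 = -7*(2 - 3)²*(4/3 + (4 + 1))² - 39804 = -7*(4/3 + 5)² - 39804 = -7*(-1*19/3)² - 39804 = -7*(-19/3)² - 39804 = -7*361/9 - 39804 = -2527/9 - 39804 = -360763/9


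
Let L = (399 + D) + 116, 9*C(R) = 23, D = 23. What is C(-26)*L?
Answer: 12374/9 ≈ 1374.9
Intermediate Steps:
C(R) = 23/9 (C(R) = (⅑)*23 = 23/9)
L = 538 (L = (399 + 23) + 116 = 422 + 116 = 538)
C(-26)*L = (23/9)*538 = 12374/9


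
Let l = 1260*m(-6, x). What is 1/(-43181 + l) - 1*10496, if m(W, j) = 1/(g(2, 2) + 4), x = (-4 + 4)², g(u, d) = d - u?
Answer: -449921537/42866 ≈ -10496.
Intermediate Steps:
x = 0 (x = 0² = 0)
m(W, j) = ¼ (m(W, j) = 1/((2 - 1*2) + 4) = 1/((2 - 2) + 4) = 1/(0 + 4) = 1/4 = ¼)
l = 315 (l = 1260*(¼) = 315)
1/(-43181 + l) - 1*10496 = 1/(-43181 + 315) - 1*10496 = 1/(-42866) - 10496 = -1/42866 - 10496 = -449921537/42866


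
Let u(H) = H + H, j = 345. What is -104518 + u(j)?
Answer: -103828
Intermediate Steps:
u(H) = 2*H
-104518 + u(j) = -104518 + 2*345 = -104518 + 690 = -103828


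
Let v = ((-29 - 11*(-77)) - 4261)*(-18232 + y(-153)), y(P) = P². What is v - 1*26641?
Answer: -17851052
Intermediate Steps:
v = -17824411 (v = ((-29 - 11*(-77)) - 4261)*(-18232 + (-153)²) = ((-29 + 847) - 4261)*(-18232 + 23409) = (818 - 4261)*5177 = -3443*5177 = -17824411)
v - 1*26641 = -17824411 - 1*26641 = -17824411 - 26641 = -17851052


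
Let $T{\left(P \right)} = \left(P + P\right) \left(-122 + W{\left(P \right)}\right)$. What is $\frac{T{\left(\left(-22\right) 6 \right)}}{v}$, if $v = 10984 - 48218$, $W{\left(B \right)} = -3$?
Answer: $- \frac{16500}{18617} \approx -0.88629$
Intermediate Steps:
$T{\left(P \right)} = - 250 P$ ($T{\left(P \right)} = \left(P + P\right) \left(-122 - 3\right) = 2 P \left(-125\right) = - 250 P$)
$v = -37234$ ($v = 10984 - 48218 = -37234$)
$\frac{T{\left(\left(-22\right) 6 \right)}}{v} = \frac{\left(-250\right) \left(\left(-22\right) 6\right)}{-37234} = \left(-250\right) \left(-132\right) \left(- \frac{1}{37234}\right) = 33000 \left(- \frac{1}{37234}\right) = - \frac{16500}{18617}$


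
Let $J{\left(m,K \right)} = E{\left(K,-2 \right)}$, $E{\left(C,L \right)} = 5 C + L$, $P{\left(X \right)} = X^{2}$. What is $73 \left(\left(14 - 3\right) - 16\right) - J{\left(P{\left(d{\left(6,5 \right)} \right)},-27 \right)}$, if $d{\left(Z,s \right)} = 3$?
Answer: $-228$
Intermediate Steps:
$E{\left(C,L \right)} = L + 5 C$
$J{\left(m,K \right)} = -2 + 5 K$
$73 \left(\left(14 - 3\right) - 16\right) - J{\left(P{\left(d{\left(6,5 \right)} \right)},-27 \right)} = 73 \left(\left(14 - 3\right) - 16\right) - \left(-2 + 5 \left(-27\right)\right) = 73 \left(\left(14 - 3\right) - 16\right) - \left(-2 - 135\right) = 73 \left(11 - 16\right) - -137 = 73 \left(-5\right) + 137 = -365 + 137 = -228$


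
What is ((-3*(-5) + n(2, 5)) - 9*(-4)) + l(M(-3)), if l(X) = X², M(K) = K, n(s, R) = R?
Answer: 65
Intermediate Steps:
((-3*(-5) + n(2, 5)) - 9*(-4)) + l(M(-3)) = ((-3*(-5) + 5) - 9*(-4)) + (-3)² = ((15 + 5) + 36) + 9 = (20 + 36) + 9 = 56 + 9 = 65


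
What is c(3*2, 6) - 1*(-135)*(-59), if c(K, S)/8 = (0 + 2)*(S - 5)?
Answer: -7949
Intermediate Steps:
c(K, S) = -80 + 16*S (c(K, S) = 8*((0 + 2)*(S - 5)) = 8*(2*(-5 + S)) = 8*(-10 + 2*S) = -80 + 16*S)
c(3*2, 6) - 1*(-135)*(-59) = (-80 + 16*6) - 1*(-135)*(-59) = (-80 + 96) + 135*(-59) = 16 - 7965 = -7949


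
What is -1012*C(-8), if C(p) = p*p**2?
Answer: 518144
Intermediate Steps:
C(p) = p**3
-1012*C(-8) = -1012*(-8)**3 = -1012*(-512) = 518144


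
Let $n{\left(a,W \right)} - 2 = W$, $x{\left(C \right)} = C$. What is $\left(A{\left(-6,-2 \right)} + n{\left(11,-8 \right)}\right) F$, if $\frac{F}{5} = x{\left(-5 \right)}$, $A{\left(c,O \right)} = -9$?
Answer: $375$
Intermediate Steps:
$n{\left(a,W \right)} = 2 + W$
$F = -25$ ($F = 5 \left(-5\right) = -25$)
$\left(A{\left(-6,-2 \right)} + n{\left(11,-8 \right)}\right) F = \left(-9 + \left(2 - 8\right)\right) \left(-25\right) = \left(-9 - 6\right) \left(-25\right) = \left(-15\right) \left(-25\right) = 375$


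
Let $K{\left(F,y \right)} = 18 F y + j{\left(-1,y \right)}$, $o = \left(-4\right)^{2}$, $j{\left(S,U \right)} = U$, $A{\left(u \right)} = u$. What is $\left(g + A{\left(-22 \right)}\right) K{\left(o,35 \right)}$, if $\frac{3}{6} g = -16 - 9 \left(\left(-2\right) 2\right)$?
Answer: $182070$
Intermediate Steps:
$o = 16$
$g = 40$ ($g = 2 \left(-16 - 9 \left(\left(-2\right) 2\right)\right) = 2 \left(-16 - -36\right) = 2 \left(-16 + 36\right) = 2 \cdot 20 = 40$)
$K{\left(F,y \right)} = y + 18 F y$ ($K{\left(F,y \right)} = 18 F y + y = y + 18 F y$)
$\left(g + A{\left(-22 \right)}\right) K{\left(o,35 \right)} = \left(40 - 22\right) 35 \left(1 + 18 \cdot 16\right) = 18 \cdot 35 \left(1 + 288\right) = 18 \cdot 35 \cdot 289 = 18 \cdot 10115 = 182070$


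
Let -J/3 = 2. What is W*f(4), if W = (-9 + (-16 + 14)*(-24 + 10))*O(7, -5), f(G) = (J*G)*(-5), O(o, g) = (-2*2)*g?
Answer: 45600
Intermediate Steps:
J = -6 (J = -3*2 = -6)
O(o, g) = -4*g
f(G) = 30*G (f(G) = -6*G*(-5) = 30*G)
W = 380 (W = (-9 + (-16 + 14)*(-24 + 10))*(-4*(-5)) = (-9 - 2*(-14))*20 = (-9 + 28)*20 = 19*20 = 380)
W*f(4) = 380*(30*4) = 380*120 = 45600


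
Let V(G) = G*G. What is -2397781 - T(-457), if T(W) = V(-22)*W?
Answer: -2176593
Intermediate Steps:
V(G) = G²
T(W) = 484*W (T(W) = (-22)²*W = 484*W)
-2397781 - T(-457) = -2397781 - 484*(-457) = -2397781 - 1*(-221188) = -2397781 + 221188 = -2176593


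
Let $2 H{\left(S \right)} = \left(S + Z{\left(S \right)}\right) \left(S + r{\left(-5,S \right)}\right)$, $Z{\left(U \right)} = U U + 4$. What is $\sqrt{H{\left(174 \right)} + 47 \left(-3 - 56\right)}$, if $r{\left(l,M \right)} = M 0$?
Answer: $5 \sqrt{105869} \approx 1626.9$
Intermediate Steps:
$Z{\left(U \right)} = 4 + U^{2}$ ($Z{\left(U \right)} = U^{2} + 4 = 4 + U^{2}$)
$r{\left(l,M \right)} = 0$
$H{\left(S \right)} = \frac{S \left(4 + S + S^{2}\right)}{2}$ ($H{\left(S \right)} = \frac{\left(S + \left(4 + S^{2}\right)\right) \left(S + 0\right)}{2} = \frac{\left(4 + S + S^{2}\right) S}{2} = \frac{S \left(4 + S + S^{2}\right)}{2}$)
$\sqrt{H{\left(174 \right)} + 47 \left(-3 - 56\right)} = \sqrt{\frac{1}{2} \cdot 174 \left(4 + 174 + 174^{2}\right) + 47 \left(-3 - 56\right)} = \sqrt{\frac{1}{2} \cdot 174 \left(4 + 174 + 30276\right) + 47 \left(-59\right)} = \sqrt{\frac{1}{2} \cdot 174 \cdot 30454 - 2773} = \sqrt{2649498 - 2773} = \sqrt{2646725} = 5 \sqrt{105869}$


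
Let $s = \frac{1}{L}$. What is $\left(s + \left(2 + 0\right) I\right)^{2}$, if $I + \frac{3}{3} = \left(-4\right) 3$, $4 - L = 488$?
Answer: $\frac{158382225}{234256} \approx 676.11$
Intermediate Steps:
$L = -484$ ($L = 4 - 488 = -484$)
$I = -13$ ($I = -1 - 12 = -13$)
$s = - \frac{1}{484}$ ($s = \frac{1}{-484} = - \frac{1}{484} \approx -0.0020661$)
$\left(s + \left(2 + 0\right) I\right)^{2} = \left(- \frac{1}{484} + \left(2 + 0\right) \left(-13\right)\right)^{2} = \left(- \frac{1}{484} + 2 \left(-13\right)\right)^{2} = \left(- \frac{1}{484} - 26\right)^{2} = \left(- \frac{12585}{484}\right)^{2} = \frac{158382225}{234256}$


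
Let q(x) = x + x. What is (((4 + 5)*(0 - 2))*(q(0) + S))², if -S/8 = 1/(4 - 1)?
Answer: 2304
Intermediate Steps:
S = -8/3 (S = -8/(4 - 1) = -8/3 ≈ -2.6667)
q(x) = 2*x
(((4 + 5)*(0 - 2))*(q(0) + S))² = (((4 + 5)*(0 - 2))*(2*0 - 8/3))² = ((9*(-2))*(0 - 8/3))² = (-18*(-8/3))² = 48² = 2304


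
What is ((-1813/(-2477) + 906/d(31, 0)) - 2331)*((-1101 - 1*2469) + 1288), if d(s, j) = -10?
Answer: 68419953182/12385 ≈ 5.5244e+6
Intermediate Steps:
((-1813/(-2477) + 906/d(31, 0)) - 2331)*((-1101 - 1*2469) + 1288) = ((-1813/(-2477) + 906/(-10)) - 2331)*((-1101 - 1*2469) + 1288) = ((-1813*(-1/2477) + 906*(-⅒)) - 2331)*((-1101 - 2469) + 1288) = ((1813/2477 - 453/5) - 2331)*(-3570 + 1288) = (-1113016/12385 - 2331)*(-2282) = -29982451/12385*(-2282) = 68419953182/12385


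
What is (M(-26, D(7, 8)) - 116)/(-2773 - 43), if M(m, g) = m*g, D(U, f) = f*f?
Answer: 445/704 ≈ 0.63210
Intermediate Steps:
D(U, f) = f**2
M(m, g) = g*m
(M(-26, D(7, 8)) - 116)/(-2773 - 43) = (8**2*(-26) - 116)/(-2773 - 43) = (64*(-26) - 116)/(-2816) = (-1664 - 116)*(-1/2816) = -1780*(-1/2816) = 445/704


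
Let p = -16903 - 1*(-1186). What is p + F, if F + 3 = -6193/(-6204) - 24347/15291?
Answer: -45192117385/2874708 ≈ -15721.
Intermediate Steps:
F = -10331749/2874708 (F = -3 + (-6193/(-6204) - 24347/15291) = -3 + (-6193*(-1/6204) - 24347*1/15291) = -3 + (563/564 - 24347/15291) = -3 - 1707625/2874708 = -10331749/2874708 ≈ -3.5940)
p = -15717 (p = -16903 + 1186 = -15717)
p + F = -15717 - 10331749/2874708 = -45192117385/2874708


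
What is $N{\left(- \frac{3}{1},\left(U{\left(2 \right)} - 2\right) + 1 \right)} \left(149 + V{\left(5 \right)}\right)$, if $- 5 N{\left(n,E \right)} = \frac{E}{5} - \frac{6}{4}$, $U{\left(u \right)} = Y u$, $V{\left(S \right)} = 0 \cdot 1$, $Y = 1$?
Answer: $\frac{1937}{50} \approx 38.74$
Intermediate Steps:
$V{\left(S \right)} = 0$
$U{\left(u \right)} = u$ ($U{\left(u \right)} = 1 u = u$)
$N{\left(n,E \right)} = \frac{3}{10} - \frac{E}{25}$ ($N{\left(n,E \right)} = - \frac{\frac{E}{5} - \frac{6}{4}}{5} = - \frac{E \frac{1}{5} - \frac{3}{2}}{5} = - \frac{\frac{E}{5} - \frac{3}{2}}{5} = - \frac{- \frac{3}{2} + \frac{E}{5}}{5} = \frac{3}{10} - \frac{E}{25}$)
$N{\left(- \frac{3}{1},\left(U{\left(2 \right)} - 2\right) + 1 \right)} \left(149 + V{\left(5 \right)}\right) = \left(\frac{3}{10} - \frac{\left(2 - 2\right) + 1}{25}\right) \left(149 + 0\right) = \left(\frac{3}{10} - \frac{0 + 1}{25}\right) 149 = \left(\frac{3}{10} - \frac{1}{25}\right) 149 = \frac{13}{50} \cdot 149 = \frac{1937}{50}$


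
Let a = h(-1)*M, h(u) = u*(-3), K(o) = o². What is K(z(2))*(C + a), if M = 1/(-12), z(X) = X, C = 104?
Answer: 415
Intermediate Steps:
M = -1/12 ≈ -0.083333
h(u) = -3*u
a = -¼ (a = -3*(-1)*(-1/12) = 3*(-1/12) = -¼ ≈ -0.25000)
K(z(2))*(C + a) = 2²*(104 - ¼) = 4*(415/4) = 415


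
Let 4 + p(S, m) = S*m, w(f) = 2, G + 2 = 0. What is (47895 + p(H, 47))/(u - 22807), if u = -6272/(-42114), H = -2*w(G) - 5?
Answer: -999533676/480243863 ≈ -2.0813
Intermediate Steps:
G = -2 (G = -2 + 0 = -2)
H = -9 (H = -2*2 - 5 = -4 - 5 = -9)
p(S, m) = -4 + S*m
u = 3136/21057 (u = -6272*(-1/42114) = 3136/21057 ≈ 0.14893)
(47895 + p(H, 47))/(u - 22807) = (47895 + (-4 - 9*47))/(3136/21057 - 22807) = (47895 + (-4 - 423))/(-480243863/21057) = (47895 - 427)*(-21057/480243863) = 47468*(-21057/480243863) = -999533676/480243863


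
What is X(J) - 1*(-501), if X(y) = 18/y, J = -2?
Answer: 492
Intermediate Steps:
X(J) - 1*(-501) = 18/(-2) - 1*(-501) = 18*(-1/2) + 501 = -9 + 501 = 492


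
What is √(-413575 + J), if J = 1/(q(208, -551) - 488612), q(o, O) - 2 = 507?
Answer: I*√98531985055705278/488103 ≈ 643.1*I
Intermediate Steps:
q(o, O) = 509 (q(o, O) = 2 + 507 = 509)
J = -1/488103 (J = 1/(509 - 488612) = 1/(-488103) = -1/488103 ≈ -2.0487e-6)
√(-413575 + J) = √(-413575 - 1/488103) = √(-201867198226/488103) = I*√98531985055705278/488103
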